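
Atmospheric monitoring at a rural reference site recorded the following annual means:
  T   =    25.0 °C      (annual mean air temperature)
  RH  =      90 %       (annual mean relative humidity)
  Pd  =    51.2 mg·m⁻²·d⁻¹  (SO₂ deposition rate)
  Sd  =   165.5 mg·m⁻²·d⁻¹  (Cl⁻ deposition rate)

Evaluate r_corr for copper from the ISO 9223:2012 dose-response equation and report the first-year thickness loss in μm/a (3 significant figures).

copper: T>10 °C ⇒ hinge -0.080·(25.0−10) = -1.2000
  SO₂ term: 0.0053·51.2^0.26·exp(0.059·90-1.2000) = 0.8987
  Cl⁻ term: 0.01025·165.5^0.27·exp(0.036·90+0.049·25.0) = 3.539
  r_corr = 0.8987 + 3.539 = 4.438 μm/a

r_corr = 4.44 μm/a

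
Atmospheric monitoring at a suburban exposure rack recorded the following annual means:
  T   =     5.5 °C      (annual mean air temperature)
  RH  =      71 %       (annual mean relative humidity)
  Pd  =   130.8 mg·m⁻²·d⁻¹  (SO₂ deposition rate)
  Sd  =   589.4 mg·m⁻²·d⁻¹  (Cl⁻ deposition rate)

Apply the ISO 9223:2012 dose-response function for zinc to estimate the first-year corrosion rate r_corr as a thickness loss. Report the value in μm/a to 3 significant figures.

r_corr = 4.30 μm/a

zinc: temperature factor f = +0.038·(-4.5) = -0.1710
  Pd branch = 0.0129·Pd^0.44·e^(0.046·RH+f) = 2.432 μm/a
  Sd branch = 0.0175·Sd^0.57·e^(0.008·RH+0.085·T) = 1.87 μm/a
  r_corr = 2.432 + 1.87 = 4.303 μm/a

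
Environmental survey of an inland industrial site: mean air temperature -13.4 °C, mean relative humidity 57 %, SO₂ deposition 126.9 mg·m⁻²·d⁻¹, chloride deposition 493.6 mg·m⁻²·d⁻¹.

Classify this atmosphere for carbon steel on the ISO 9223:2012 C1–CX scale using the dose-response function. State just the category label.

carbon steel: temperature factor f = +0.150·(-23.4) = -3.5100
  sulphur-dioxide contribution → 2.054 μm/a
  chloride contribution → 18.31 μm/a
  total first-year rate 20.36 μm/a
Category bounds: 1.3…25 μm/a bracket r_corr ⇒ C2

C2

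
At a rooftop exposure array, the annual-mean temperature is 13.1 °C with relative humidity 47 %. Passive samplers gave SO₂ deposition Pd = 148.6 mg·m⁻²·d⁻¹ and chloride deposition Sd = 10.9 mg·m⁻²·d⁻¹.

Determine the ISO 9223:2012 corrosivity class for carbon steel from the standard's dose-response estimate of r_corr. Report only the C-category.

C4

carbon steel: f(T) = -0.054·(T−10) [T>10 °C] = -0.1674
  Pd branch = 1.77·Pd^0.52·e^(0.02·RH+f) = 51.64 μm/a
  Cl⁻ term: 0.102·10.9^0.62·exp(0.033·47+0.04·13.1) = 3.572
  r_corr = 51.64 + 3.572 = 55.21 μm/a
55.2 μm/a falls in (50, 80] for carbon steel → category C4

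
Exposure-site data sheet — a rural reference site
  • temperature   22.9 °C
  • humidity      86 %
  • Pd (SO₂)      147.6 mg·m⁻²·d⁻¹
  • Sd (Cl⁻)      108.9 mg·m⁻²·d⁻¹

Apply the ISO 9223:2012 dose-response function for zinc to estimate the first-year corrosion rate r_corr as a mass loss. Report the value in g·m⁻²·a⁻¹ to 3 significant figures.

zinc: temperature factor f = -0.071·(12.9) = -0.9159
  SO₂ term: 0.0129·147.6^0.44·exp(0.046·86-0.9159) = 2.428
  Sd branch = 0.0175·Sd^0.57·e^(0.008·RH+0.085·T) = 3.534 μm/a
  sum: 2.428 + 3.534 → r_corr = 5.962 μm/a
Convert to mass loss: 5.962 μm/a × 7.14 g/cm³ = 42.57 g·m⁻²·a⁻¹

r_corr = 42.6 g·m⁻²·a⁻¹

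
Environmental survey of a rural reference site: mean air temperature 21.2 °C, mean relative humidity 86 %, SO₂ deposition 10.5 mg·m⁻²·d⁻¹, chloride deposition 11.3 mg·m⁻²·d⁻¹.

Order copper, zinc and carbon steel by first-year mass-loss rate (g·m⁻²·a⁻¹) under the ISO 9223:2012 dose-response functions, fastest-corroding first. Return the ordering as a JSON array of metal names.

["carbon steel", "copper", "zinc"]

copper: temperature factor f = -0.080·(11.2) = -0.8960
  sulphur-dioxide contribution → 0.6372 μm/a
  chloride contribution → 1.232 μm/a
  ⇒ r_corr(copper) = 1.87 μm/a
  mass loss = 1.87 μm/a × 8.96 g/cm³ = 16.75 g·m⁻²·a⁻¹
zinc: temperature factor f = -0.071·(11.2) = -0.7952
  sulphur-dioxide contribution → 0.8563 μm/a
  chloride contribution → 0.8408 μm/a
  ⇒ r_corr(zinc) = 1.697 μm/a
  mass loss = 1.697 μm/a × 7.14 g/cm³ = 12.12 g·m⁻²·a⁻¹
carbon steel: temperature factor f = -0.054·(11.2) = -0.6048
  sulphur-dioxide contribution → 18.34 μm/a
  chloride contribution → 18.29 μm/a
  total first-year rate 36.63 μm/a
  mass loss = 36.63 μm/a × 7.85 g/cm³ = 287.6 g·m⁻²·a⁻¹
Ordering by g·m⁻²·a⁻¹: carbon steel (288) > copper (16.8) > zinc (12.1)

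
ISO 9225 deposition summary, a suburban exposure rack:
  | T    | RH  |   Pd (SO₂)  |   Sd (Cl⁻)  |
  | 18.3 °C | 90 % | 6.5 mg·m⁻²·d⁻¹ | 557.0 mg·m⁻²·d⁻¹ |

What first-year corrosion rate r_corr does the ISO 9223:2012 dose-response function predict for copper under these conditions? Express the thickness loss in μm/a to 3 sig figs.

copper: f(T) = -0.080·(T−10) [T>10 °C] = -0.6640
  SO₂ term: 0.0053·6.5^0.26·exp(0.059·90-0.6640) = 0.8982
  Sd branch = 0.01025·Sd^0.27·e^(0.036·RH+0.049·T) = 3.537 μm/a
  sum: 0.8982 + 3.537 → r_corr = 4.435 μm/a

r_corr = 4.44 μm/a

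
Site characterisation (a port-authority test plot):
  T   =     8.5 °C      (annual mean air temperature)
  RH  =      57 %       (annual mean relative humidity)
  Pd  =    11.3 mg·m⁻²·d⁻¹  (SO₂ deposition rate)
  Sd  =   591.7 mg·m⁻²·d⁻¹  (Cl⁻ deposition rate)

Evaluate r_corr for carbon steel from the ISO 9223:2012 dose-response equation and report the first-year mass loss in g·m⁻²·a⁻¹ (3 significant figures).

carbon steel: T≤10 °C ⇒ hinge +0.150·(8.5−10) = -0.2250
  Pd branch = 1.77·Pd^0.52·e^(0.02·RH+f) = 15.59 μm/a
  Sd branch = 0.102·Sd^0.62·e^(0.033·RH+0.04·T) = 49.19 μm/a
  r_corr = 15.59 + 49.19 = 64.78 μm/a
Convert to mass loss: 64.78 μm/a × 7.85 g/cm³ = 508.5 g·m⁻²·a⁻¹

r_corr = 509 g·m⁻²·a⁻¹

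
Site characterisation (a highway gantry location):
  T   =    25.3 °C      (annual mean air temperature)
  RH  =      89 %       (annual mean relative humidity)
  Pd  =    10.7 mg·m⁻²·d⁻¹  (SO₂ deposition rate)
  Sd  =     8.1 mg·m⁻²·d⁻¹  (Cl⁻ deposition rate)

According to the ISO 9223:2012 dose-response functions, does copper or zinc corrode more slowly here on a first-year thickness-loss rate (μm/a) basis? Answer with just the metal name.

copper: T>10 °C ⇒ hinge -0.080·(25.3−10) = -1.2240
  sulphur-dioxide contribution → 0.5506 μm/a
  chloride contribution → 1.534 μm/a
  ⇒ r_corr(copper) = 2.085 μm/a
zinc: f(T) = -0.071·(T−10) [T>10 °C] = -1.0863
  sulphur-dioxide contribution → 0.7409 μm/a
  chloride contribution → 1.009 μm/a
  total first-year rate 1.75 μm/a
Ordering by μm/a: copper (2.08) > zinc (1.75)

zinc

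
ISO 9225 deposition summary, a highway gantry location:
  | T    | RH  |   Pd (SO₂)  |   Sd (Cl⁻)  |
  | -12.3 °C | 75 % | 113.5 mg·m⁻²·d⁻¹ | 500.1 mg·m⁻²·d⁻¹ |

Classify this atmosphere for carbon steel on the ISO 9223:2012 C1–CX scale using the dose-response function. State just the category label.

carbon steel: temperature factor f = +0.150·(-22.3) = -3.3450
  SO₂ term: 1.77·113.5^0.52·exp(0.02·75-3.3450) = 3.276
  Sd branch = 0.102·Sd^0.62·e^(0.033·RH+0.04·T) = 34.93 μm/a
  r_corr = 3.276 + 34.93 = 38.21 μm/a
Category bounds: 25…50 μm/a bracket r_corr ⇒ C3

C3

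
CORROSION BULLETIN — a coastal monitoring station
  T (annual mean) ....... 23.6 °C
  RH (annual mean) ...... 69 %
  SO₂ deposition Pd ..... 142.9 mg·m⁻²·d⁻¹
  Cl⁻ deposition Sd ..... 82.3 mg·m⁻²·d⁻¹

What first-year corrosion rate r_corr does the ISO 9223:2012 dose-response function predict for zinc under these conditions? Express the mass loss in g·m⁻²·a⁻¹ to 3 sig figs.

zinc: temperature factor f = -0.071·(13.6) = -0.9656
  sulphur-dioxide contribution → 1.042 μm/a
  chloride contribution → 2.791 μm/a
  total first-year rate 3.833 μm/a
Convert to mass loss: 3.833 μm/a × 7.14 g/cm³ = 27.37 g·m⁻²·a⁻¹

r_corr = 27.4 g·m⁻²·a⁻¹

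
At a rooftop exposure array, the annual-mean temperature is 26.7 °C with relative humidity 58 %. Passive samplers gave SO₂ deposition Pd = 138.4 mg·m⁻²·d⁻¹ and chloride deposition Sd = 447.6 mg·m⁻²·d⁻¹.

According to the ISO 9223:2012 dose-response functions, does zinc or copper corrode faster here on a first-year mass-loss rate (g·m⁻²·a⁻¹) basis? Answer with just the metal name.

zinc

zinc: temperature factor f = -0.071·(16.7) = -1.1857
  sulphur-dioxide contribution → 0.4971 μm/a
  chloride contribution → 8.734 μm/a
  total first-year rate 9.231 μm/a
  mass loss = 9.231 μm/a × 7.14 g/cm³ = 65.91 g·m⁻²·a⁻¹
copper: temperature factor f = -0.080·(16.7) = -1.3360
  sulphur-dioxide contribution → 0.1538 μm/a
  chloride contribution → 1.59 μm/a
  ⇒ r_corr(copper) = 1.744 μm/a
  mass loss = 1.744 μm/a × 8.96 g/cm³ = 15.63 g·m⁻²·a⁻¹
Ordering by g·m⁻²·a⁻¹: zinc (65.9) > copper (15.6)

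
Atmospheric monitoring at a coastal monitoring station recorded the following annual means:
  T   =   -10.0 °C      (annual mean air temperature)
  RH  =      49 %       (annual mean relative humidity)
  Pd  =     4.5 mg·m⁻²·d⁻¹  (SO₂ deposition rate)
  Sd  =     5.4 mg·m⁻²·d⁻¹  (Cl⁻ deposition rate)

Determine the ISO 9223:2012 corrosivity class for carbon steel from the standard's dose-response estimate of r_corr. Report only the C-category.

C2

carbon steel: f(T) = +0.150·(T−10) [T≤10 °C] = -3.0000
  sulphur-dioxide contribution → 0.5133 μm/a
  chloride contribution → 0.98 μm/a
  total first-year rate 1.493 μm/a
1.49 μm/a falls in (1.3, 25] for carbon steel → category C2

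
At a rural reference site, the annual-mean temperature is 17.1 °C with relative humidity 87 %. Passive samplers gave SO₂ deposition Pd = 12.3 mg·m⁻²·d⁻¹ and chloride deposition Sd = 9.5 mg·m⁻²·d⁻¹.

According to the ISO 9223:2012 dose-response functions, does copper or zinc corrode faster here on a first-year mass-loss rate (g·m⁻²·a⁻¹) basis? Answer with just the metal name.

copper: temperature factor f = -0.080·(7.1) = -0.5680
  Pd branch = 0.0053·Pd^0.26·e^(0.059·RH+f) = 0.9777 μm/a
  Sd branch = 0.01025·Sd^0.27·e^(0.036·RH+0.049·T) = 0.9973 μm/a
  r_corr = 0.9777 + 0.9973 = 1.975 μm/a
  mass loss = 1.975 μm/a × 8.96 g/cm³ = 17.7 g·m⁻²·a⁻¹
zinc: temperature factor f = -0.071·(7.1) = -0.5041
  Pd branch = 0.0129·Pd^0.44·e^(0.046·RH+f) = 1.286 μm/a
  Sd branch = 0.0175·Sd^0.57·e^(0.008·RH+0.085·T) = 0.5418 μm/a
  r_corr = 1.286 + 0.5418 = 1.828 μm/a
  mass loss = 1.828 μm/a × 7.14 g/cm³ = 13.05 g·m⁻²·a⁻¹
Ordering by g·m⁻²·a⁻¹: copper (17.7) > zinc (13.1)

copper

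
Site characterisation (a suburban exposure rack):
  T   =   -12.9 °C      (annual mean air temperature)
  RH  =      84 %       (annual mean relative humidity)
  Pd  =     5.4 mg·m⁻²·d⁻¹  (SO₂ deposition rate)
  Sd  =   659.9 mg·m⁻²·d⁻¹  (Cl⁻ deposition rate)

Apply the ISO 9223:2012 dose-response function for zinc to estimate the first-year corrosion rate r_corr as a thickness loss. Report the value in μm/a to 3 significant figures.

r_corr = 1.00 μm/a

zinc: temperature factor f = +0.038·(-22.9) = -0.8702
  sulphur-dioxide contribution → 0.5408 μm/a
  chloride contribution → 0.4632 μm/a
  total first-year rate 1.004 μm/a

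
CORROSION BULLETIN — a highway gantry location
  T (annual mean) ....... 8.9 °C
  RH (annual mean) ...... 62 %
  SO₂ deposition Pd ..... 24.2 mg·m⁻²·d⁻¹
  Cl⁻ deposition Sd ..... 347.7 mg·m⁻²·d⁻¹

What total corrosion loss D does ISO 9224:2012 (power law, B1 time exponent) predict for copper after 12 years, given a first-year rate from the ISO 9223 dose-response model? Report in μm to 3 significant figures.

D(12) = 5.91 μm

copper: T≤10 °C ⇒ hinge +0.126·(8.9−10) = -0.1386
  SO₂ term: 0.0053·24.2^0.26·exp(0.059·62-0.1386) = 0.4098
  Cl⁻ term: 0.01025·347.7^0.27·exp(0.036·62+0.049·8.9) = 0.7171
  r_corr = 0.4098 + 0.7171 = 1.127 μm/a
ISO 9224: D(t) = r_corr · t^b with b = 0.667 (copper, B1)
  D(12) = 1.127 × 12^0.667 = 1.127 × 5.246 = 5.911 μm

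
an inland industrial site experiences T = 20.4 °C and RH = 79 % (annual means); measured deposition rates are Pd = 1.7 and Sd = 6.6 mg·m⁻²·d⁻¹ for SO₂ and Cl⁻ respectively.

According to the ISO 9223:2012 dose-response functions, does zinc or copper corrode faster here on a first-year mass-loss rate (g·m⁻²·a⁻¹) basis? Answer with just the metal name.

zinc: f(T) = -0.071·(T−10) [T>10 °C] = -0.7384
  sulphur-dioxide contribution → 0.2948 μm/a
  chloride contribution → 0.5467 μm/a
  total first-year rate 0.8415 μm/a
  mass loss = 0.8415 μm/a × 7.14 g/cm³ = 6.008 g·m⁻²·a⁻¹
copper: f(T) = -0.080·(T−10) [T>10 °C] = -0.8320
  sulphur-dioxide contribution → 0.28 μm/a
  chloride contribution → 0.7966 μm/a
  total first-year rate 1.077 μm/a
  mass loss = 1.077 μm/a × 8.96 g/cm³ = 9.646 g·m⁻²·a⁻¹
Ordering by g·m⁻²·a⁻¹: copper (9.65) > zinc (6.01)

copper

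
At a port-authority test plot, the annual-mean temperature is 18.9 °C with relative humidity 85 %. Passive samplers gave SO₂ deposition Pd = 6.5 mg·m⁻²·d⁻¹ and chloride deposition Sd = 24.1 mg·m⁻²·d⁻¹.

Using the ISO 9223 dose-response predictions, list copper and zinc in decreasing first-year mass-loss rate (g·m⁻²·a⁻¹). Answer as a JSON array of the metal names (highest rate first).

["copper", "zinc"]

copper: T>10 °C ⇒ hinge -0.080·(18.9−10) = -0.7120
  sulphur-dioxide contribution → 0.6374 μm/a
  chloride contribution → 1.303 μm/a
  total first-year rate 1.941 μm/a
  mass loss = 1.941 μm/a × 8.96 g/cm³ = 17.39 g·m⁻²·a⁻¹
zinc: temperature factor f = -0.071·(8.9) = -0.6319
  sulphur-dioxide contribution → 0.7797 μm/a
  chloride contribution → 1.056 μm/a
  total first-year rate 1.836 μm/a
  mass loss = 1.836 μm/a × 7.14 g/cm³ = 13.11 g·m⁻²·a⁻¹
Ordering by g·m⁻²·a⁻¹: copper (17.4) > zinc (13.1)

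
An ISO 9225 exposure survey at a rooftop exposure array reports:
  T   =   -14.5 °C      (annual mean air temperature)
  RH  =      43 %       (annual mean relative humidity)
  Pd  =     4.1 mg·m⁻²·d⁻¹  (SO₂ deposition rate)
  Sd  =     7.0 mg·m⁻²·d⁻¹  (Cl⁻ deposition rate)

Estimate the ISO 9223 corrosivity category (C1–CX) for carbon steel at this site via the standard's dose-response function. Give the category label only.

carbon steel: temperature factor f = +0.150·(-24.5) = -3.6750
  SO₂ term: 1.77·4.1^0.52·exp(0.02·43-3.6750) = 0.2208
  Cl⁻ term: 0.102·7.0^0.62·exp(0.033·43+0.04·-14.5) = 0.7887
  r_corr = 0.2208 + 0.7887 = 1.01 μm/a
Category bounds: 0…1.3 μm/a bracket r_corr ⇒ C1

C1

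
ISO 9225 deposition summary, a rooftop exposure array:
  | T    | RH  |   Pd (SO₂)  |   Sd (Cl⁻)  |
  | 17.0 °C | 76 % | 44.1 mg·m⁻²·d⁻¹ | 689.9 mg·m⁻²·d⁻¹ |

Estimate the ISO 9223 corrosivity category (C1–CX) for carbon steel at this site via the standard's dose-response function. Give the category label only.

carbon steel: T>10 °C ⇒ hinge -0.054·(17.0−10) = -0.3780
  sulphur-dioxide contribution → 39.72 μm/a
  chloride contribution → 142.3 μm/a
  ⇒ r_corr(carbon steel) = 182 μm/a
ISO 9223 Table 2 (carbon steel): 80 < 182 ≤ 200 μm/a ⇒ C5

C5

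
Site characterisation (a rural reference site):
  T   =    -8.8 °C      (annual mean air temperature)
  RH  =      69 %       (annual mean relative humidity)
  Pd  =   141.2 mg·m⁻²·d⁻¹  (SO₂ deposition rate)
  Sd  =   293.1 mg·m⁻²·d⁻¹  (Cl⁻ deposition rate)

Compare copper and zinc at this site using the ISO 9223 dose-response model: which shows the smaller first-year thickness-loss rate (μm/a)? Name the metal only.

copper

copper: f(T) = +0.126·(T−10) [T≤10 °C] = -2.3688
  SO₂ term: 0.0053·141.2^0.26·exp(0.059·69-2.3688) = 0.1053
  Cl⁻ term: 0.01025·293.1^0.27·exp(0.036·69+0.049·-8.8) = 0.3701
  sum: 0.1053 + 0.3701 → r_corr = 0.4754 μm/a
zinc: f(T) = +0.038·(T−10) [T≤10 °C] = -0.7144
  SO₂ term: 0.0129·141.2^0.44·exp(0.046·69-0.7144) = 1.333
  Cl⁻ term: 0.0175·293.1^0.57·exp(0.008·69+0.085·-8.8) = 0.3665
  r_corr = 1.333 + 0.3665 = 1.699 μm/a
Ordering by μm/a: zinc (1.7) > copper (0.475)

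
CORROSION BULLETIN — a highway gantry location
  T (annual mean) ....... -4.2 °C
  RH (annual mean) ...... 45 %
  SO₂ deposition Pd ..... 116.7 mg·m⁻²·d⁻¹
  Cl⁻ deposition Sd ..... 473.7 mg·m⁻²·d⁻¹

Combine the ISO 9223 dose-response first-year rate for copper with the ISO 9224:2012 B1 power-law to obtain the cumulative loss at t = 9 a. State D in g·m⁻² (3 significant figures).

D(9) = 10.3 g·m⁻²

copper: temperature factor f = +0.126·(-14.2) = -1.7892
  sulphur-dioxide contribution → 0.04342 μm/a
  chloride contribution → 0.2225 μm/a
  total first-year rate 0.2659 μm/a
ISO 9224: D(t) = r_corr · t^b with b = 0.667 (copper, B1)
  D(9) = 0.2659 × 9^0.667 = 0.2659 × 4.33 = 1.151 μm
  Mass loss = 1.151 μm × 8.96 g/cm³ = 10.32 g·m⁻²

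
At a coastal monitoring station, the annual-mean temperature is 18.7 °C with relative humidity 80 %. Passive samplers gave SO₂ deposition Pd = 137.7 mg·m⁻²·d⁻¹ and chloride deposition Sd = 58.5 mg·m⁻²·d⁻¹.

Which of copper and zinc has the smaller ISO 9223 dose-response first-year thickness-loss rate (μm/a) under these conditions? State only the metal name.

copper: f(T) = -0.080·(T−10) [T>10 °C] = -0.6960
  Pd branch = 0.0053·Pd^0.26·e^(0.059·RH+f) = 1.067 μm/a
  Sd branch = 0.01025·Sd^0.27·e^(0.036·RH+0.049·T) = 1.37 μm/a
  sum: 1.067 + 1.37 → r_corr = 2.436 μm/a
zinc: temperature factor f = -0.071·(8.7) = -0.6177
  Pd branch = 0.0129·Pd^0.44·e^(0.046·RH+f) = 2.408 μm/a
  Cl⁻ term: 0.0175·58.5^0.57·exp(0.008·80+0.085·18.7) = 1.654
  sum: 2.408 + 1.654 → r_corr = 4.062 μm/a
Ordering by μm/a: zinc (4.06) > copper (2.44)

copper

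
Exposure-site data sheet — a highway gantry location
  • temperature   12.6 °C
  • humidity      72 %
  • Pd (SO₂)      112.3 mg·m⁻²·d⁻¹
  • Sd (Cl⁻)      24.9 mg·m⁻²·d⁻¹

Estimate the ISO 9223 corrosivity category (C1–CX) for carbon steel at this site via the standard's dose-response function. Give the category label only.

C5

carbon steel: T>10 °C ⇒ hinge -0.054·(12.6−10) = -0.1404
  sulphur-dioxide contribution → 75.61 μm/a
  chloride contribution → 13.34 μm/a
  total first-year rate 88.95 μm/a
88.9 μm/a falls in (80, 200] for carbon steel → category C5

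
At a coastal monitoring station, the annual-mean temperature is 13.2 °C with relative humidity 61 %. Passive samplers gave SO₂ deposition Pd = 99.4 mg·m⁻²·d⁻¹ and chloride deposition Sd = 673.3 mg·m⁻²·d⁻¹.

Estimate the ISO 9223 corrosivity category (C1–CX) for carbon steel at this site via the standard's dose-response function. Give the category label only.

C5

carbon steel: T>10 °C ⇒ hinge -0.054·(13.2−10) = -0.1728
  SO₂ term: 1.77·99.4^0.52·exp(0.02·61-0.1728) = 55.13
  Sd branch = 0.102·Sd^0.62·e^(0.033·RH+0.04·T) = 73.39 μm/a
  sum: 55.13 + 73.39 → r_corr = 128.5 μm/a
129 μm/a falls in (80, 200] for carbon steel → category C5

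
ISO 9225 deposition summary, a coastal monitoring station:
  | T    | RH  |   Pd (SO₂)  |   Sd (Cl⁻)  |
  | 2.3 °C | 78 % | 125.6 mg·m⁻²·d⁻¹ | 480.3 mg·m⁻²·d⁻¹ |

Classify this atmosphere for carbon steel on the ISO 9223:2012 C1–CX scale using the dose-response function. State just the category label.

carbon steel: temperature factor f = +0.150·(-7.7) = -1.1550
  Pd branch = 1.77·Pd^0.52·e^(0.02·RH+f) = 32.76 μm/a
  Cl⁻ term: 0.102·480.3^0.62·exp(0.033·78+0.04·2.3) = 67.45
  r_corr = 32.76 + 67.45 = 100.2 μm/a
ISO 9223 Table 2 (carbon steel): 80 < 100 ≤ 200 μm/a ⇒ C5

C5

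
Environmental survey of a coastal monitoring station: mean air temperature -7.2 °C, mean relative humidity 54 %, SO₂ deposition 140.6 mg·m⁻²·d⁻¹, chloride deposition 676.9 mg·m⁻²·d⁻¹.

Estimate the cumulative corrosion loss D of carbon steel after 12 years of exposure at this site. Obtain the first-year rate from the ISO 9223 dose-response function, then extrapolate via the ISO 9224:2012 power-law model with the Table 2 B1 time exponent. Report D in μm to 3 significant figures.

D(12) = 114 μm

carbon steel: f(T) = +0.150·(T−10) [T≤10 °C] = -2.5800
  Pd branch = 1.77·Pd^0.52·e^(0.02·RH+f) = 5.17 μm/a
  Sd branch = 0.102·Sd^0.62·e^(0.033·RH+0.04·T) = 25.84 μm/a
  r_corr = 5.17 + 25.84 = 31.01 μm/a
ISO 9224: D(t) = r_corr · t^b with b = 0.523 (carbon steel, B1)
  D(12) = 31.01 × 12^0.523 = 31.01 × 3.668 = 113.8 μm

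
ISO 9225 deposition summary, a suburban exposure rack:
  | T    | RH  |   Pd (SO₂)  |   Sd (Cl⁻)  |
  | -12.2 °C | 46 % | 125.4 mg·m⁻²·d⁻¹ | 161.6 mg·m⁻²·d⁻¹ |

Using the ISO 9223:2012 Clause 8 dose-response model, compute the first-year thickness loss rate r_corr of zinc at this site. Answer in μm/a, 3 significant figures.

zinc: T≤10 °C ⇒ hinge +0.038·(-12.2−10) = -0.8436
  Pd branch = 0.0129·Pd^0.44·e^(0.046·RH+f) = 0.3859 μm/a
  Sd branch = 0.0175·Sd^0.57·e^(0.008·RH+0.085·T) = 0.1627 μm/a
  r_corr = 0.3859 + 0.1627 = 0.5485 μm/a

r_corr = 0.549 μm/a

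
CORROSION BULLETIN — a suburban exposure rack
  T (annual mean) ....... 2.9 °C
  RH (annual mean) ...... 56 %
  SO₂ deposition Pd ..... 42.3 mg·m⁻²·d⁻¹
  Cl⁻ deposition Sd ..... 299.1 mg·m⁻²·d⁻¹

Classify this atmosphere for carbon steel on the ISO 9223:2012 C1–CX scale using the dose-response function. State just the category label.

C3

carbon steel: temperature factor f = +0.150·(-7.1) = -1.0650
  SO₂ term: 1.77·42.3^0.52·exp(0.02·56-1.0650) = 13.11
  Sd branch = 0.102·Sd^0.62·e^(0.033·RH+0.04·T) = 24.92 μm/a
  r_corr = 13.11 + 24.92 = 38.03 μm/a
Category bounds: 25…50 μm/a bracket r_corr ⇒ C3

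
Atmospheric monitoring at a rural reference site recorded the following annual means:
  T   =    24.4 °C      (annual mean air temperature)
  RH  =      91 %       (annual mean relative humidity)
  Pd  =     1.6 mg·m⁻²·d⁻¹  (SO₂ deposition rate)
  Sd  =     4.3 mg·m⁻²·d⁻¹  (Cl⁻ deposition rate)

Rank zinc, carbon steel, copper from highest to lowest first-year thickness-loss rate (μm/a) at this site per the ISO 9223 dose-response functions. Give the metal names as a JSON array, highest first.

["carbon steel", "copper", "zinc"]

zinc: temperature factor f = -0.071·(14.4) = -1.0224
  sulphur-dioxide contribution → 0.3753 μm/a
  chloride contribution → 0.6622 μm/a
  ⇒ r_corr(zinc) = 1.037 μm/a
carbon steel: f(T) = -0.054·(T−10) [T>10 °C] = -0.7776
  sulphur-dioxide contribution → 6.41 μm/a
  chloride contribution → 13.47 μm/a
  total first-year rate 19.88 μm/a
copper: T>10 °C ⇒ hinge -0.080·(24.4−10) = -1.1520
  sulphur-dioxide contribution → 0.4062 μm/a
  chloride contribution → 1.33 μm/a
  ⇒ r_corr(copper) = 1.736 μm/a
Ordering by μm/a: carbon steel (19.9) > copper (1.74) > zinc (1.04)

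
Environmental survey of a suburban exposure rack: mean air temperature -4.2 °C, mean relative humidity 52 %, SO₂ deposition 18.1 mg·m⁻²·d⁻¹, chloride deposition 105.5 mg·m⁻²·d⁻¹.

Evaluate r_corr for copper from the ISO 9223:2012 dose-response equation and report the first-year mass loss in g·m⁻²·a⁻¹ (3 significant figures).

copper: f(T) = +0.126·(T−10) [T≤10 °C] = -1.7892
  sulphur-dioxide contribution → 0.04042 μm/a
  chloride contribution → 0.1908 μm/a
  total first-year rate 0.2312 μm/a
Convert to mass loss: 0.2312 μm/a × 8.96 g/cm³ = 2.072 g·m⁻²·a⁻¹

r_corr = 2.07 g·m⁻²·a⁻¹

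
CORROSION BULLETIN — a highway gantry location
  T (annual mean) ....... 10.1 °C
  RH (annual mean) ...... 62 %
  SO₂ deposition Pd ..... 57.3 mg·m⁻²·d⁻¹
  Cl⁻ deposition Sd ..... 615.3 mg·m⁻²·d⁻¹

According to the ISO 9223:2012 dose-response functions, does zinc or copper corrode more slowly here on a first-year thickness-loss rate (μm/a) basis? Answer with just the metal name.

zinc: T>10 °C ⇒ hinge -0.071·(10.1−10) = -0.0071
  sulphur-dioxide contribution → 1.317 μm/a
  chloride contribution → 2.637 μm/a
  ⇒ r_corr(zinc) = 3.954 μm/a
copper: T>10 °C ⇒ hinge -0.080·(10.1−10) = -0.0080
  sulphur-dioxide contribution → 0.5842 μm/a
  chloride contribution → 0.8873 μm/a
  ⇒ r_corr(copper) = 1.471 μm/a
Ordering by μm/a: zinc (3.95) > copper (1.47)

copper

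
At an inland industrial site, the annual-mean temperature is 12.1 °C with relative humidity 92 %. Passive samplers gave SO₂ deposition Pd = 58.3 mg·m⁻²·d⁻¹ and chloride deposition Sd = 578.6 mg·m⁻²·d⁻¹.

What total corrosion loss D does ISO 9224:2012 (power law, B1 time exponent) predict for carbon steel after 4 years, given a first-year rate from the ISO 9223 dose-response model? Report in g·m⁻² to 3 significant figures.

D(4) = 4.22e+03 g·m⁻²

carbon steel: temperature factor f = -0.054·(2.1) = -0.1134
  SO₂ term: 1.77·58.3^0.52·exp(0.02·92-0.1134) = 82.41
  Cl⁻ term: 0.102·578.6^0.62·exp(0.033·92+0.04·12.1) = 177.8
  r_corr = 82.41 + 177.8 = 260.2 μm/a
Power-law: D(4) = r_corr · 4^0.523
  D(4) = 260.2 × 4^0.523 = 260.2 × 2.065 = 537.3 μm
  Mass loss = 537.3 μm × 7.85 g/cm³ = 4218 g·m⁻²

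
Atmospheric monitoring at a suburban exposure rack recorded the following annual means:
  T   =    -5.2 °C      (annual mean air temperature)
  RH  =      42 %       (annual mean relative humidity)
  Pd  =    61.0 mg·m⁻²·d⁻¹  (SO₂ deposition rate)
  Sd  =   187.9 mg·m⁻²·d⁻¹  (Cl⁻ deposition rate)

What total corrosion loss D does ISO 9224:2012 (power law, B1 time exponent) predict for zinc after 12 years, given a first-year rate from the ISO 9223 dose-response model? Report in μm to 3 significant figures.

D(12) = 4.65 μm

zinc: T≤10 °C ⇒ hinge +0.038·(-5.2−10) = -0.5776
  SO₂ term: 0.0129·61.0^0.44·exp(0.046·42-0.5776) = 0.305
  Cl⁻ term: 0.0175·187.9^0.57·exp(0.008·42+0.085·-5.2) = 0.3113
  sum: 0.305 + 0.3113 → r_corr = 0.6163 μm/a
ISO 9224: D(t) = r_corr · t^b with b = 0.813 (zinc, B1)
  D(12) = 0.6163 × 12^0.813 = 0.6163 × 7.54 = 4.647 μm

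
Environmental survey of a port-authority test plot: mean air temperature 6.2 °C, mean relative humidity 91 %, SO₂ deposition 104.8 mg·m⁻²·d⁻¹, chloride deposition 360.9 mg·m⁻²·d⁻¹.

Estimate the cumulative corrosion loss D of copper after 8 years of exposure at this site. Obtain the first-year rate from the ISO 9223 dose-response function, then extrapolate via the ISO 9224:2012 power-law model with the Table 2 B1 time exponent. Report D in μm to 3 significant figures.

D(8) = 16.7 μm

copper: f(T) = +0.126·(T−10) [T≤10 °C] = -0.4788
  SO₂ term: 0.0053·104.8^0.26·exp(0.059·91-0.4788) = 2.362
  Sd branch = 0.01025·Sd^0.27·e^(0.036·RH+0.049·T) = 1.803 μm/a
  r_corr = 2.362 + 1.803 = 4.165 μm/a
Power-law: D(8) = r_corr · 8^0.667
  D(8) = 4.165 × 8^0.667 = 4.165 × 4.003 = 16.67 μm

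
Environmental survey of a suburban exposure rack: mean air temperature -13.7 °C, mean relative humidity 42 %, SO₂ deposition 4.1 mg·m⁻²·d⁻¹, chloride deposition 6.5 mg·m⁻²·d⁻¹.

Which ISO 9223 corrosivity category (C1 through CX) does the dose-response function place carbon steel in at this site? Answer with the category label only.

C1

carbon steel: T≤10 °C ⇒ hinge +0.150·(-13.7−10) = -3.5550
  SO₂ term: 1.77·4.1^0.52·exp(0.02·42-3.5550) = 0.2441
  Cl⁻ term: 0.102·6.5^0.62·exp(0.033·42+0.04·-13.7) = 0.7526
  r_corr = 0.2441 + 0.7526 = 0.9966 μm/a
0.997 μm/a falls in (0, 1.3] for carbon steel → category C1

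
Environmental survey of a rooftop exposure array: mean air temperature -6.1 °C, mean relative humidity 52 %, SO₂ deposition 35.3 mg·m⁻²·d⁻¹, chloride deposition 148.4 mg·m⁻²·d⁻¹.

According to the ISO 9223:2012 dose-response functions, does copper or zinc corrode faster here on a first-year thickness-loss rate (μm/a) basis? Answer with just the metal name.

zinc

copper: temperature factor f = +0.126·(-16.1) = -2.0286
  sulphur-dioxide contribution → 0.03785 μm/a
  chloride contribution → 0.1906 μm/a
  total first-year rate 0.2285 μm/a
zinc: f(T) = +0.038·(T−10) [T≤10 °C] = -0.6118
  sulphur-dioxide contribution → 0.3671 μm/a
  chloride contribution → 0.273 μm/a
  total first-year rate 0.6401 μm/a
Ordering by μm/a: zinc (0.64) > copper (0.228)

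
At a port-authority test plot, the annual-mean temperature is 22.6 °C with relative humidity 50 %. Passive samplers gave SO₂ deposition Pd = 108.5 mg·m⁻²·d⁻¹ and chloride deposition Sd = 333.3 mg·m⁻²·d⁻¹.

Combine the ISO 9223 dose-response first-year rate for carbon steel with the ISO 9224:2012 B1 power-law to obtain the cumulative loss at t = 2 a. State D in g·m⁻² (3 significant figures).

D(2) = 857 g·m⁻²

carbon steel: T>10 °C ⇒ hinge -0.054·(22.6−10) = -0.6804
  SO₂ term: 1.77·108.5^0.52·exp(0.02·50-0.6804) = 27.87
  Sd branch = 0.102·Sd^0.62·e^(0.033·RH+0.04·T) = 48.08 μm/a
  r_corr = 27.87 + 48.08 = 75.95 μm/a
ISO 9224: D(t) = r_corr · t^b with b = 0.523 (carbon steel, B1)
  D(2) = 75.95 × 2^0.523 = 75.95 × 1.437 = 109.1 μm
  Mass loss = 109.1 μm × 7.85 g/cm³ = 856.7 g·m⁻²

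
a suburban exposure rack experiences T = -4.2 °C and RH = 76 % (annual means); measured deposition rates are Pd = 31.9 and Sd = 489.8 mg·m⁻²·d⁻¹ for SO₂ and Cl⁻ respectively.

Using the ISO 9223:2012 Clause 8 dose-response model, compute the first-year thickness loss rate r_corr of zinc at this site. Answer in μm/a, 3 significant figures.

zinc: f(T) = +0.038·(T−10) [T≤10 °C] = -0.5396
  sulphur-dioxide contribution → 1.138 μm/a
  chloride contribution → 0.768 μm/a
  total first-year rate 1.906 μm/a

r_corr = 1.91 μm/a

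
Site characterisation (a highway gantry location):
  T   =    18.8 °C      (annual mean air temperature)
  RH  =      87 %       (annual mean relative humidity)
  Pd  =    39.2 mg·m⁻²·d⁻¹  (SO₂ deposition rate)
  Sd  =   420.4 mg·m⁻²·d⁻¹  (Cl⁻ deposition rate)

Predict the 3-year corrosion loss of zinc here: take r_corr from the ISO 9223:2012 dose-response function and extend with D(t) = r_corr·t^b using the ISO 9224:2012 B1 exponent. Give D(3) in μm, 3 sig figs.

D(3) = 17.9 μm

zinc: f(T) = -0.071·(T−10) [T>10 °C] = -0.6248
  SO₂ term: 0.0129·39.2^0.44·exp(0.046·87-0.6248) = 1.898
  Cl⁻ term: 0.0175·420.4^0.57·exp(0.008·87+0.085·18.8) = 5.43
  r_corr = 1.898 + 5.43 = 7.328 μm/a
ISO 9224: D(t) = r_corr · t^b with b = 0.813 (zinc, B1)
  D(3) = 7.328 × 3^0.813 = 7.328 × 2.443 = 17.9 μm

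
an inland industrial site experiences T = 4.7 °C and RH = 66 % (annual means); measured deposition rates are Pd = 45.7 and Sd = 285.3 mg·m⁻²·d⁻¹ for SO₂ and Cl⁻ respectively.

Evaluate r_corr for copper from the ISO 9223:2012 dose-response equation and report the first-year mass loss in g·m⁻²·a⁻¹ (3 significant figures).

copper: temperature factor f = +0.126·(-5.3) = -0.6678
  sulphur-dioxide contribution → 0.3606 μm/a
  chloride contribution → 0.6391 μm/a
  total first-year rate 0.9996 μm/a
Convert to mass loss: 0.9996 μm/a × 8.96 g/cm³ = 8.957 g·m⁻²·a⁻¹

r_corr = 8.96 g·m⁻²·a⁻¹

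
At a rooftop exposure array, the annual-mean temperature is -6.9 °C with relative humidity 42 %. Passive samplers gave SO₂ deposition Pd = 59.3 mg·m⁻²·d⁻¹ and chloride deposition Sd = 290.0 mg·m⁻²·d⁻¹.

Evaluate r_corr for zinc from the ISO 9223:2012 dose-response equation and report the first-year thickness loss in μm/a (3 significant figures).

zinc: temperature factor f = +0.038·(-16.9) = -0.6422
  sulphur-dioxide contribution → 0.2824 μm/a
  chloride contribution → 0.345 μm/a
  ⇒ r_corr(zinc) = 0.6274 μm/a

r_corr = 0.627 μm/a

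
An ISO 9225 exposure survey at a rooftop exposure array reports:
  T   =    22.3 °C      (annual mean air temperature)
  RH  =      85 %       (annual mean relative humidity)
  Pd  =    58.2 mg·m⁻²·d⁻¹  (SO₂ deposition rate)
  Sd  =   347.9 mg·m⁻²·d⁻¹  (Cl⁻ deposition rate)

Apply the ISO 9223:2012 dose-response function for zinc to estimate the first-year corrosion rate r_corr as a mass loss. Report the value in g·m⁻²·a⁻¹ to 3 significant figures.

zinc: temperature factor f = -0.071·(12.3) = -0.8733
  SO₂ term: 0.0129·58.2^0.44·exp(0.046·85-0.8733) = 1.607
  Cl⁻ term: 0.0175·347.9^0.57·exp(0.008·85+0.085·22.3) = 6.459
  r_corr = 1.607 + 6.459 = 8.066 μm/a
Convert to mass loss: 8.066 μm/a × 7.14 g/cm³ = 57.59 g·m⁻²·a⁻¹

r_corr = 57.6 g·m⁻²·a⁻¹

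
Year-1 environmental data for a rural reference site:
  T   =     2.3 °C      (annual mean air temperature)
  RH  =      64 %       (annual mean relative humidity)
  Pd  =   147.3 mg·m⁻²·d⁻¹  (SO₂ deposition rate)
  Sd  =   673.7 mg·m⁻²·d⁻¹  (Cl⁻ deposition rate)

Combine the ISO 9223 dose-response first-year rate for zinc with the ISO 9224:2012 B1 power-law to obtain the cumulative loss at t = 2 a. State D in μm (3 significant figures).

zinc: temperature factor f = +0.038·(-7.7) = -0.2926
  SO₂ term: 0.0129·147.3^0.44·exp(0.046·64-0.2926) = 1.645
  Cl⁻ term: 0.0175·673.7^0.57·exp(0.008·64+0.085·2.3) = 1.454
  sum: 1.645 + 1.454 → r_corr = 3.099 μm/a
Long-term exponent b (ISO 9224 Table 2, B1) = 0.813
  D(2) = 3.099 × 2^0.813 = 3.099 × 1.757 = 5.444 μm

D(2) = 5.44 μm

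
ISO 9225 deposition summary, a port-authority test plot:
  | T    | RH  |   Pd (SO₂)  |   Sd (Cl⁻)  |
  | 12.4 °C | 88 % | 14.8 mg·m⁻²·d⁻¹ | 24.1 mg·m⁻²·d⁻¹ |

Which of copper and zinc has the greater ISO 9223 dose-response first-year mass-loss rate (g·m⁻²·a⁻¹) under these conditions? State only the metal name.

copper: f(T) = -0.080·(T−10) [T>10 °C] = -0.1920
  SO₂ term: 0.0053·14.8^0.26·exp(0.059·88-0.1920) = 1.585
  Cl⁻ term: 0.01025·24.1^0.27·exp(0.036·88+0.049·12.4) = 1.056
  sum: 1.585 + 1.056 → r_corr = 2.641 μm/a
  mass loss = 2.641 μm/a × 8.96 g/cm³ = 23.66 g·m⁻²·a⁻¹
zinc: f(T) = -0.071·(T−10) [T>10 °C] = -0.1704
  Pd branch = 0.0129·Pd^0.44·e^(0.046·RH+f) = 2.04 μm/a
  Sd branch = 0.0175·Sd^0.57·e^(0.008·RH+0.085·T) = 0.6227 μm/a
  r_corr = 2.04 + 0.6227 = 2.662 μm/a
  mass loss = 2.662 μm/a × 7.14 g/cm³ = 19.01 g·m⁻²·a⁻¹
Ordering by g·m⁻²·a⁻¹: copper (23.7) > zinc (19)

copper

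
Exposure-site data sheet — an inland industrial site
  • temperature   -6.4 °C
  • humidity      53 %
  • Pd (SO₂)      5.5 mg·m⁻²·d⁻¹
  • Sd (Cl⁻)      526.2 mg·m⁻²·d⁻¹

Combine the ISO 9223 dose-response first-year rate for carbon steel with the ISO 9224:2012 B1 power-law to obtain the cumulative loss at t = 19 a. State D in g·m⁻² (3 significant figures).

D(19) = 847 g·m⁻²

carbon steel: T≤10 °C ⇒ hinge +0.150·(-6.4−10) = -2.4600
  Pd branch = 1.77·Pd^0.52·e^(0.02·RH+f) = 1.059 μm/a
  Cl⁻ term: 0.102·526.2^0.62·exp(0.033·53+0.04·-6.4) = 22.09
  sum: 1.059 + 22.09 → r_corr = 23.15 μm/a
ISO 9224: D(t) = r_corr · t^b with b = 0.523 (carbon steel, B1)
  D(19) = 23.15 × 19^0.523 = 23.15 × 4.664 = 108 μm
  Mass loss = 108 μm × 7.85 g/cm³ = 847.5 g·m⁻²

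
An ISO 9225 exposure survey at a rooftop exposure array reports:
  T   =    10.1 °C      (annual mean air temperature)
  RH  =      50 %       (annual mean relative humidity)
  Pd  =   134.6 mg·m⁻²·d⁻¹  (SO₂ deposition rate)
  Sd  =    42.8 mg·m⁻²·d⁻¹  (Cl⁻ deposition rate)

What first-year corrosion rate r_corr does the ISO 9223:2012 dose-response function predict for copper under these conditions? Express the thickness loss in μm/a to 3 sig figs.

r_corr = 0.640 μm/a

copper: temperature factor f = -0.080·(0.1) = -0.0080
  SO₂ term: 0.0053·134.6^0.26·exp(0.059·50-0.0080) = 0.3594
  Cl⁻ term: 0.01025·42.8^0.27·exp(0.036·50+0.049·10.1) = 0.2805
  sum: 0.3594 + 0.2805 → r_corr = 0.6398 μm/a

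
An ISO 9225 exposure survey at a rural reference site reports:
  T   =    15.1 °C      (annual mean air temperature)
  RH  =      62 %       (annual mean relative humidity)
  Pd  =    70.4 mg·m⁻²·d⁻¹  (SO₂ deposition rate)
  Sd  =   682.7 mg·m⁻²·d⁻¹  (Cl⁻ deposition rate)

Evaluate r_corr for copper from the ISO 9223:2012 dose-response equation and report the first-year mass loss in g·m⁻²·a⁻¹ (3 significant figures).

r_corr = 14.1 g·m⁻²·a⁻¹

copper: temperature factor f = -0.080·(5.1) = -0.4080
  Pd branch = 0.0053·Pd^0.26·e^(0.059·RH+f) = 0.4131 μm/a
  Sd branch = 0.01025·Sd^0.27·e^(0.036·RH+0.049·T) = 1.166 μm/a
  r_corr = 0.4131 + 1.166 = 1.579 μm/a
Convert to mass loss: 1.579 μm/a × 8.96 g/cm³ = 14.15 g·m⁻²·a⁻¹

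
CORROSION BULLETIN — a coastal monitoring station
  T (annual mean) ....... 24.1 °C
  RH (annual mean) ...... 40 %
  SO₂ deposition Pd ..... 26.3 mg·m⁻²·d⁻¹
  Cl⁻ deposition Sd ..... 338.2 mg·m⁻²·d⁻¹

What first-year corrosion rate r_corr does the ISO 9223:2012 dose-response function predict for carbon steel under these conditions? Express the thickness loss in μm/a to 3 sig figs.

r_corr = 47.1 μm/a

carbon steel: f(T) = -0.054·(T−10) [T>10 °C] = -0.7614
  sulphur-dioxide contribution → 10.07 μm/a
  chloride contribution → 37.04 μm/a
  total first-year rate 47.11 μm/a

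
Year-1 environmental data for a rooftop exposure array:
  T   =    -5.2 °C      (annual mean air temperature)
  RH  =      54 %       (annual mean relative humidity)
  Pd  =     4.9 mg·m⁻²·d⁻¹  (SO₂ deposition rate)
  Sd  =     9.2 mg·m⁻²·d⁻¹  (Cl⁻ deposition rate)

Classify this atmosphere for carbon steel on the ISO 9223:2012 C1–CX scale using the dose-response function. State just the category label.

carbon steel: temperature factor f = +0.150·(-15.2) = -2.2800
  Pd branch = 1.77·Pd^0.52·e^(0.02·RH+f) = 1.218 μm/a
  Sd branch = 0.102·Sd^0.62·e^(0.033·RH+0.04·T) = 1.949 μm/a
  r_corr = 1.218 + 1.949 = 3.167 μm/a
Category bounds: 1.3…25 μm/a bracket r_corr ⇒ C2

C2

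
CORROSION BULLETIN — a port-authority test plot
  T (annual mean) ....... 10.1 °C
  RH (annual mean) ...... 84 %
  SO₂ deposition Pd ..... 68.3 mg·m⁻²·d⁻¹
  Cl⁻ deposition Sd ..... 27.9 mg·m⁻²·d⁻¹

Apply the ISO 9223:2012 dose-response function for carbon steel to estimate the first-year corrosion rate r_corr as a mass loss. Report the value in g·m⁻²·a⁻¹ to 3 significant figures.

carbon steel: temperature factor f = -0.054·(0.1) = -0.0054
  Pd branch = 1.77·Pd^0.52·e^(0.02·RH+f) = 84.95 μm/a
  Cl⁻ term: 0.102·27.9^0.62·exp(0.033·84+0.04·10.1) = 19.24
  r_corr = 84.95 + 19.24 = 104.2 μm/a
Convert to mass loss: 104.2 μm/a × 7.85 g/cm³ = 817.9 g·m⁻²·a⁻¹

r_corr = 818 g·m⁻²·a⁻¹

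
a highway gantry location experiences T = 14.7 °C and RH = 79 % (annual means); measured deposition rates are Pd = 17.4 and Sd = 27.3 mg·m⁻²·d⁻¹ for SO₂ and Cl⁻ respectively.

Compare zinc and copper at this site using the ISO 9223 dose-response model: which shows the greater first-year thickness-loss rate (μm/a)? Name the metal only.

zinc

zinc: f(T) = -0.071·(T−10) [T>10 °C] = -0.3337
  SO₂ term: 0.0129·17.4^0.44·exp(0.046·79-0.3337) = 1.23
  Cl⁻ term: 0.0175·27.3^0.57·exp(0.008·79+0.085·14.7) = 0.7564
  sum: 1.23 + 0.7564 → r_corr = 1.986 μm/a
copper: f(T) = -0.080·(T−10) [T>10 °C] = -0.3760
  SO₂ term: 0.0053·17.4^0.26·exp(0.059·79-0.3760) = 0.8087
  Sd branch = 0.01025·Sd^0.27·e^(0.036·RH+0.049·T) = 0.884 μm/a
  r_corr = 0.8087 + 0.884 = 1.693 μm/a
Ordering by μm/a: zinc (1.99) > copper (1.69)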